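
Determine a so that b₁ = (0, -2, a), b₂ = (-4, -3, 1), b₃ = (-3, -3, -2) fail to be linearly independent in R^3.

Place the vectors as rows of a 3×3 matrix; dependence ⇔ determinant zero.
Cofactor expansion gives det = 3*a + 22.
This vanishes exactly when a = -22/3.

a = -22/3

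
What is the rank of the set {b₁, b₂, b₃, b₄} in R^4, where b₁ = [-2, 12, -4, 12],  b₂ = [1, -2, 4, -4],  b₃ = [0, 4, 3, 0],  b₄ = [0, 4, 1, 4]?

Apply Gaussian elimination to the matrix whose rows are b₁, b₂, b₃, b₄.
The echelon form has 3 nonzero rows, so the rank is 3.

3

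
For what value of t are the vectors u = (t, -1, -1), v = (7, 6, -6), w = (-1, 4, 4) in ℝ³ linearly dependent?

t = 1/4

Dependence holds iff the 3×3 matrix [u v w] is singular.
The determinant works out to 48*t - 12.
This vanishes exactly when t = 1/4.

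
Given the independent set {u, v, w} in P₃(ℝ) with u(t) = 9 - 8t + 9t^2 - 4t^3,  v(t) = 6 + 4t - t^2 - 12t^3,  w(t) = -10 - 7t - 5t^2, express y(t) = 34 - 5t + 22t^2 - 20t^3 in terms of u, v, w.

Work in coordinates with respect to the standard basis {1, t, …, t^3}.
Write y = α₁u + … + α₃w and equate components.
Row-reducing the augmented matrix gives the unique coefficients (α₁, α₂, α₃) = (2, 1, -1).

y = 2u + v - w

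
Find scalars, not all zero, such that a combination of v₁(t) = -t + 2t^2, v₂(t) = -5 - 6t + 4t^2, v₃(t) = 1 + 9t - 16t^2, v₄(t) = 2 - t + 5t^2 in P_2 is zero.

v₁ + v₂ + v₃ + 2v₄ = 0

Pass to coordinate vectors relative to the basis {1, t, t^2}.
Set up α₁v₁ + … + α₄v₄ = 0 and solve the homogeneous system.
The free variable yields coefficients (1, 1, 1, 2) (any nonzero multiple also works).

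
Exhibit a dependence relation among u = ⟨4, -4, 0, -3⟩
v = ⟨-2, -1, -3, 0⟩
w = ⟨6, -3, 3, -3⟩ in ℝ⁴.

u - v - w = 0

Row-reduce the matrix with u, v, w as columns; the null space gives the coefficients.
The free variable yields coefficients (1, -1, -1) (any nonzero multiple also works).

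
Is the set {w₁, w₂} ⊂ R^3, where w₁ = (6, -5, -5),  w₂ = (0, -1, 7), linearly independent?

linearly independent

Place the vectors as rows of a 2×3 matrix and reduce to echelon form.
The reduction yields 2 nonzero rows, so the rank is 2.
Since rank = 2 (the number of vectors), the set is linearly independent.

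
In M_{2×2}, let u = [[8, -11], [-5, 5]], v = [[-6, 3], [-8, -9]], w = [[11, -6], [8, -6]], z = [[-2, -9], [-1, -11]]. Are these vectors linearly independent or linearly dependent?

linearly independent

Write each element as a coordinate vector in ℝ⁴ using {E₁₁, E₁₂, E₂₁, E₂₂}.
The matrix [u|v|w|z] has determinant -21754.
A nonzero determinant means the columns are linearly independent.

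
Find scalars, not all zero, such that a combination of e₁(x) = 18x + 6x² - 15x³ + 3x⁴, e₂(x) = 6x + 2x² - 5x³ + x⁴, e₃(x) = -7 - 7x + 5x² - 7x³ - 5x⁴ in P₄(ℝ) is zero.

Take coordinates with respect to {1, x, …, x⁴}.
Solve the homogeneous system with e₁, e₂, e₃ as columns by row-reducing the coefficient matrix.
The free variable yields coefficients (1, -3, 0) (any nonzero multiple also works).

e₁ - 3e₂ = 0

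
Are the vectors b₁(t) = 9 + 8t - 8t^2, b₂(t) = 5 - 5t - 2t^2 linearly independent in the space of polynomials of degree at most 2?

Take coordinates with respect to the standard basis {1, t, t^2}.
Place the vectors as rows of a 2×3 matrix and reduce to echelon form.
The reduction yields 2 nonzero rows, so the rank is 2.
Since rank = 2 (the number of vectors), the set is linearly independent.

linearly independent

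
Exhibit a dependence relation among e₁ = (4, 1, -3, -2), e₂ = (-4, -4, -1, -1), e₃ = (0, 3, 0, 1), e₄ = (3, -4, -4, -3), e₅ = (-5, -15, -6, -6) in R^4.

Write the vectors as columns of a matrix and find a nonzero vector in its null space.
A generator of the null space is (0, 2, -1, 1, -1).

2e₂ - e₃ + e₄ - e₅ = 0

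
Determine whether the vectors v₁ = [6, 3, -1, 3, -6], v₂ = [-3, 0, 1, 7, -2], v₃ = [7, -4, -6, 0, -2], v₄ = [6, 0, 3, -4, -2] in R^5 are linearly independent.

Row-reduce the matrix whose columns are v₁, v₂, v₃, v₄.
The reduction yields 4 nonzero rows, so the rank is 4.
Since rank = 4 (the number of vectors), the set is linearly independent.

linearly independent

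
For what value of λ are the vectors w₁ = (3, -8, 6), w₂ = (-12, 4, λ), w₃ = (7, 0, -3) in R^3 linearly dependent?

Dependence holds iff the 3×3 matrix [w₁ w₂ w₃] is singular.
Expanding, det = 84 - 56*λ.
This vanishes exactly when λ = 3/2.

λ = 3/2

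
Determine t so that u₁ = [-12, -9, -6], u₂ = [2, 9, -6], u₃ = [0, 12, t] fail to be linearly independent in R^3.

t = -56/5

Place the vectors as rows of a 3×3 matrix; dependence ⇔ determinant zero.
Expanding, det = -90*t - 1008.
This vanishes exactly when t = -56/5.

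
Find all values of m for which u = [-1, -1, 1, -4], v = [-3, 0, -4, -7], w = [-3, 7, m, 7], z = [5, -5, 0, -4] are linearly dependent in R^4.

m = -29/2

The vectors are dependent exactly when the determinant of the matrix with rows u, v, w, z vanishes.
The determinant works out to 22*m + 319.
Setting this to zero gives m = -29/2.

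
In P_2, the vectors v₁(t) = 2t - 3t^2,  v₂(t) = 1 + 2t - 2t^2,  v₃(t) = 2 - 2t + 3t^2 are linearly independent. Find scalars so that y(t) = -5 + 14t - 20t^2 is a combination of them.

y = 3v₁ + v₂ - 3v₃

Identify each element with its coordinate vector in ℝ³ via {1, t, t^2}.
Set up the augmented matrix [v₁ | v₂ | v₃ | y] and row-reduce.
The system has the unique solution (a₁, a₂, a₃) = (3, 1, -3).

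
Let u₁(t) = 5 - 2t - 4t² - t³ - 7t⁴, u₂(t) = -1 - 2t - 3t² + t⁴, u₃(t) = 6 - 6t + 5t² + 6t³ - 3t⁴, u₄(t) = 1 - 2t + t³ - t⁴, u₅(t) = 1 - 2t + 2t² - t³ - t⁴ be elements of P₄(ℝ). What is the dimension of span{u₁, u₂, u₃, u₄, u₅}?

5

Represent each element by its coordinate vector in ℝ⁵.
Apply Gaussian elimination to the matrix whose rows are u₁, u₂, u₃, u₄, u₅.
There are 5 pivot columns, so rank = 5.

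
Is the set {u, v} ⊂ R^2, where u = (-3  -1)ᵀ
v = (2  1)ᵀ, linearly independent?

Place the vectors as rows of a 2×2 matrix and reduce to echelon form.
The reduction yields 2 nonzero rows, so the rank is 2.
Since rank = 2 (the number of vectors), the set is linearly independent.

linearly independent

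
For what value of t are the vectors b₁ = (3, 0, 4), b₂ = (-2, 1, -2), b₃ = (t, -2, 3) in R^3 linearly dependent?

t = 13/4

The vectors are dependent exactly when the determinant of the matrix with rows b₁, b₂, b₃ vanishes.
The determinant works out to 13 - 4*t.
Solving 13 - 4*t = 0 yields t = 13/4.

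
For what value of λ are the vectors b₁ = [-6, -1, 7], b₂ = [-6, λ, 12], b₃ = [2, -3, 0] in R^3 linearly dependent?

λ = -57/7

The vectors are dependent exactly when the determinant of the matrix with rows b₁, b₂, b₃ vanishes.
The determinant works out to -14*λ - 114.
This vanishes exactly when λ = -57/7.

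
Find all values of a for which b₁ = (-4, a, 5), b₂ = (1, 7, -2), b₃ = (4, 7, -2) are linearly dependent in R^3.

a = -35/2

The vectors are dependent exactly when the determinant of the matrix with rows b₁, b₂, b₃ vanishes.
The determinant works out to -6*a - 105.
Setting this to zero gives a = -35/2.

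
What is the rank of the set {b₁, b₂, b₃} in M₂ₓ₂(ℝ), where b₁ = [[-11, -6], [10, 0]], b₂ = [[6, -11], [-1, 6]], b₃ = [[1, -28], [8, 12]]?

Pass to coordinate vectors with respect to the basis {E₁₁, E₁₂, E₂₁, E₂₂}.
Row-reduce the 3×4 matrix with these as rows.
Reduction leaves 2 leading entries, giving rank 2.

rank 2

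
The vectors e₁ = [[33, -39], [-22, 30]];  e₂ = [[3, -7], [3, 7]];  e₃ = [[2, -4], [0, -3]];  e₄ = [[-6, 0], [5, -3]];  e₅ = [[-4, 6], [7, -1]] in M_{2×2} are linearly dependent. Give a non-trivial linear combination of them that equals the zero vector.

Take coordinates with respect to {E₁₁, E₁₂, E₂₁, E₂₂}.
Set up α₁e₁ + … + α₅e₅ = 0 and solve the homogeneous system.
A generator of the null space is (1, -3, 0, 2, 3).

e₁ - 3e₂ + 2e₄ + 3e₅ = 0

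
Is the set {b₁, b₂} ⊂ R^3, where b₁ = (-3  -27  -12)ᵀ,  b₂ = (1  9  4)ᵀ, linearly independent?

linearly dependent

One vector is a scalar multiple of another, so the set is dependent.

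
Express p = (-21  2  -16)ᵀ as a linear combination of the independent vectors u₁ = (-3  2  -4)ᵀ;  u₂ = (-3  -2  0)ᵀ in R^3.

p = 4u₁ + 3u₂

Set up the augmented matrix [u₁ | u₂ | p] and row-reduce.
Back-substitution yields (a₁, a₂) = (4, 3).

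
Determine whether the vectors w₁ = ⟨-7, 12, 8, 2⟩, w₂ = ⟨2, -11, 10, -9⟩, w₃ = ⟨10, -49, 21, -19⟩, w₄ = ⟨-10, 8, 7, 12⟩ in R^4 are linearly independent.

linearly dependent

Place the vectors as rows of a 4×4 matrix and reduce to echelon form.
The reduction yields 3 nonzero rows, so the rank is 3.
Since rank 3 < 4, the set is linearly dependent.
Indeed 2w₁ - 3w₂ + w₃ - w₄ = 0.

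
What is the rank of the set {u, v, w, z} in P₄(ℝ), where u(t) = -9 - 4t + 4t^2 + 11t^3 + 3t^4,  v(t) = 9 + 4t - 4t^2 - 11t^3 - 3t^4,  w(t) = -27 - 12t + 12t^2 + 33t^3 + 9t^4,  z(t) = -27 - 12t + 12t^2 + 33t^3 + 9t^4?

rank 1

Represent each element by its coordinate vector in ℝ⁵.
Row-reduce the 4×5 matrix with these as rows.
There is 1 pivot column, so rank = 1.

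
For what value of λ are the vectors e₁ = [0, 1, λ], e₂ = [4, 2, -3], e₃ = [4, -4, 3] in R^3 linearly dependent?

Dependence holds iff the 3×3 matrix [e₁ e₂ e₃] is singular.
The determinant works out to -24*λ - 24.
Solving -24*λ - 24 = 0 yields λ = -1.

λ = -1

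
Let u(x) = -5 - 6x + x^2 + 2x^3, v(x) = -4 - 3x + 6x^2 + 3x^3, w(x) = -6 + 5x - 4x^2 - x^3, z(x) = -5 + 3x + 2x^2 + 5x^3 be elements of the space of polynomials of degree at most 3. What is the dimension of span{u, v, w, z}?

4

Pass to coordinate vectors with respect to the basis {1, x, …, x^3}.
Form the matrix with u, v, w, z as columns and reduce.
There are 4 pivot columns, so rank = 4.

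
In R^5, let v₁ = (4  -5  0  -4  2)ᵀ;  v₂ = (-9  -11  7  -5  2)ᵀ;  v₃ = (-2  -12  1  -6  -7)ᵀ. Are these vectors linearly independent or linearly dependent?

Row-reduce the matrix whose columns are v₁, v₂, v₃.
The reduction yields 3 nonzero rows, so the rank is 3.
Since rank = 3 (the number of vectors), the set is linearly independent.

linearly independent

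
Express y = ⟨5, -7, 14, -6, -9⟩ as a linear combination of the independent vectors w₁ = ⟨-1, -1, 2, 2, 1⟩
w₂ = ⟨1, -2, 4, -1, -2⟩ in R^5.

Solve the system with w₁, w₂ as columns and y as the right-hand side.
Back-substitution yields (c₁, c₂) = (-1, 4).

y = -w₁ + 4w₂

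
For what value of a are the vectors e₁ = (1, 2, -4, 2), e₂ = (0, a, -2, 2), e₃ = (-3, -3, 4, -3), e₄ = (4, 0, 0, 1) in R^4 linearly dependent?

a = 13/4

The vectors are dependent exactly when the determinant of the matrix with rows e₁, e₂, e₃, e₄ vanishes.
Cofactor expansion gives det = 8*a - 26.
Setting this to zero gives a = 13/4.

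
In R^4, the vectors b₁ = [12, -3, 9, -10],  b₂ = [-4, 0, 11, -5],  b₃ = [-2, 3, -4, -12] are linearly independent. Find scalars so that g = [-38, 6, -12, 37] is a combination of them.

Solve the system with b₁, b₂, b₃ as columns and g as the right-hand side.
Row-reducing the augmented matrix gives the unique coefficients (a₁, a₂, a₃) = (-3, 1, -1).

g = -3b₁ + b₂ - b₃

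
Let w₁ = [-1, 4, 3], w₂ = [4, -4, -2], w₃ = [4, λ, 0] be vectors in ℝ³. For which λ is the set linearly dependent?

λ = -8/5

The set is linearly dependent precisely when det[w₁; w₂; w₃] = 0.
Expanding, det = 10*λ + 16.
Solving 10*λ + 16 = 0 yields λ = -8/5.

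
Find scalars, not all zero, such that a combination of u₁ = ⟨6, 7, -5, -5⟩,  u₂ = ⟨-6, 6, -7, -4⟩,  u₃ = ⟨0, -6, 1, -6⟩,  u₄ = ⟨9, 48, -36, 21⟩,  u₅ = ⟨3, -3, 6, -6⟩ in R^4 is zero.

3u₁ - 3u₃ - u₄ - 3u₅ = 0

Row-reduce the matrix with u₁, u₂, u₃, u₄, u₅ as columns; the null space gives the coefficients.
One solution (up to scaling) is (3, 0, -3, -1, -3).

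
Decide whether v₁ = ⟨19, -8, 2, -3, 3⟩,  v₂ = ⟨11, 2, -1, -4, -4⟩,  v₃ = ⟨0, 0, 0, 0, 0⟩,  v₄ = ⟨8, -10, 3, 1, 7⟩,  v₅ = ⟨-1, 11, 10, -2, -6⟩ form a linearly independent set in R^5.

linearly dependent

One of the vectors is the zero vector, so the set is linearly dependent.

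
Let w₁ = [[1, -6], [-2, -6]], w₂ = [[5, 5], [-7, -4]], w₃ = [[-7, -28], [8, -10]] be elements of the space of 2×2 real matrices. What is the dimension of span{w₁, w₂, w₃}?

2

Use coordinates relative to {E₁₁, E₁₂, E₂₁, E₂₂}.
Form the matrix with w₁, w₂, w₃ as columns and reduce.
Reduction leaves 2 leading entries, giving rank 2.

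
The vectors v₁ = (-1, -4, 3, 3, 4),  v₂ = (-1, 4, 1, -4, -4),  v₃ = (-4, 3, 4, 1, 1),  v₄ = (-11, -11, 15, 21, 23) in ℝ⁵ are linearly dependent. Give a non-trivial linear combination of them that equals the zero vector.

Set up α₁v₁ + … + α₄v₄ = 0 and solve the homogeneous system.
The free variable yields coefficients (2, -3, 3, -1) (any nonzero multiple also works).

2v₁ - 3v₂ + 3v₃ - v₄ = 0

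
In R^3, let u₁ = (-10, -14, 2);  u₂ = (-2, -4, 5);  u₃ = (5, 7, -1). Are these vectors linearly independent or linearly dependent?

One vector is a scalar multiple of another, so the set is dependent.

linearly dependent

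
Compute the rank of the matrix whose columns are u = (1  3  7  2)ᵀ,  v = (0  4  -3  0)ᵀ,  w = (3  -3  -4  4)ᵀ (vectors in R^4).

Put the 4×3 matrix [u|v|w] into echelon form.
Exactly 3 pivots survive; hence the rank is 3.

rank 3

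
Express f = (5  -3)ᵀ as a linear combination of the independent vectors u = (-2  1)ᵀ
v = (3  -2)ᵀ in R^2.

f = -u + v

Set up the augmented matrix [u | v | f] and row-reduce.
The system has the unique solution (a₁, a₂) = (-1, 1).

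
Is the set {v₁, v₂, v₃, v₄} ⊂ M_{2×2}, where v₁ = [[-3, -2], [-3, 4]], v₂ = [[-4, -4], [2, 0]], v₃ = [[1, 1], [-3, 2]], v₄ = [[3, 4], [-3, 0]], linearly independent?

linearly independent

Write each element as a coordinate vector in ℝ⁴ using {E₁₁, E₁₂, E₂₁, E₂₂}.
Form the 4×4 matrix with these as columns; its determinant is 16.
A nonzero determinant means the columns are linearly independent.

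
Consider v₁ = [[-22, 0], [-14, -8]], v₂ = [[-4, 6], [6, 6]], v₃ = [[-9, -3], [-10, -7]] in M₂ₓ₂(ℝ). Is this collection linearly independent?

linearly dependent

Take coordinates with respect to the standard basis {E₁₁, E₁₂, E₂₁, E₂₂}.
Place the vectors as rows of a 3×4 matrix and reduce to echelon form.
The reduction yields 2 nonzero rows, so the rank is 2.
Since rank 2 < 3, the set is linearly dependent.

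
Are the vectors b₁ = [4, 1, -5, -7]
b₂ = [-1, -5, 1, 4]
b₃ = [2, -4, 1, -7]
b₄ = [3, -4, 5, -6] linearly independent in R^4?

linearly independent

The matrix [b₁|b₂|b₃|b₄] has determinant -750.
A nonzero determinant means the columns are linearly independent.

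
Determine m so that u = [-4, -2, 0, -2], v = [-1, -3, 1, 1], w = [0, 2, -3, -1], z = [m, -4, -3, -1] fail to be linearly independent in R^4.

Dependence holds iff the 4×4 matrix [u v w z] is singular.
Expanding, det = 18*m + 84.
Solving 18*m + 84 = 0 yields m = -14/3.

m = -14/3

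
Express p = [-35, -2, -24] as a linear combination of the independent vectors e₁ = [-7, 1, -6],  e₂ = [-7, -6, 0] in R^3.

p = 4e₁ + e₂

Solve the system with e₁, e₂ as columns and p as the right-hand side.
Back-substitution yields (α₁, α₂) = (4, 1).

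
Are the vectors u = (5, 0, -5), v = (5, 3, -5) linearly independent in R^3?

linearly independent

Row-reduce the matrix whose columns are u, v.
The reduction yields 2 nonzero rows, so the rank is 2.
Since rank = 2 (the number of vectors), the set is linearly independent.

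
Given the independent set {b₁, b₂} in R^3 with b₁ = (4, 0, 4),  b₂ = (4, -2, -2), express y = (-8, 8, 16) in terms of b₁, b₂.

y = 2b₁ - 4b₂

Write y = a₁b₁ + a₂b₂ and equate components.
Back-substitution yields (a₁, a₂) = (2, -4).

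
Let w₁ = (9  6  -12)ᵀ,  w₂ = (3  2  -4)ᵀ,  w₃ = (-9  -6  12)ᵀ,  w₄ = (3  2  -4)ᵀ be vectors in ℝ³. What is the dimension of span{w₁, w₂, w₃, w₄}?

Apply Gaussian elimination to the matrix whose rows are w₁, w₂, w₃, w₄.
Exactly 1 pivot survives; hence the rank is 1.
(With 4 elements in a 3-dimensional space the rank is at most 3.)

dim = 1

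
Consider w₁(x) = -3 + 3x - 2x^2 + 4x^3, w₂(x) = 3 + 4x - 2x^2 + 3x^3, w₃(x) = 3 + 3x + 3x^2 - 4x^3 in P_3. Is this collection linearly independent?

Take coordinates with respect to the standard basis {1, x, …, x^3}.
Row-reduce the matrix whose columns are w₁, w₂, w₃.
The reduction yields 3 nonzero rows, so the rank is 3.
Since rank = 3 (the number of vectors), the set is linearly independent.

linearly independent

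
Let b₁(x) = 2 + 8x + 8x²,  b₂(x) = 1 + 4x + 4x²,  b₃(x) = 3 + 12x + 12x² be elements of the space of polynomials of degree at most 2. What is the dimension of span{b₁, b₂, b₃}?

dim = 1

Use coordinates relative to {1, x, x²}.
Apply Gaussian elimination to the matrix whose rows are b₁, b₂, b₃.
Exactly 1 pivot survives; hence the rank is 1.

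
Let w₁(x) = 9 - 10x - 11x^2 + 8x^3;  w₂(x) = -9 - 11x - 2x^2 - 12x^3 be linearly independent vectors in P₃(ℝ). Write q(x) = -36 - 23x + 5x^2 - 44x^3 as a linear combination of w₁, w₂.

Work in coordinates with respect to the standard basis {1, x, …, x^3}.
Solve the system with w₁, w₂ as columns and q as the right-hand side.
Back-substitution yields (c₁, c₂) = (-1, 3).

q = -w₁ + 3w₂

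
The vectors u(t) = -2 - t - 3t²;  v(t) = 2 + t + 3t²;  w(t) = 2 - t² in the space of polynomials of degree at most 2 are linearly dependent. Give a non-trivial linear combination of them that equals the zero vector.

u + v = 0

Pass to coordinate vectors relative to the basis {1, t, t²}.
Write the vectors as columns of a matrix and find a nonzero vector in its null space.
One solution (up to scaling) is (1, 1, 0).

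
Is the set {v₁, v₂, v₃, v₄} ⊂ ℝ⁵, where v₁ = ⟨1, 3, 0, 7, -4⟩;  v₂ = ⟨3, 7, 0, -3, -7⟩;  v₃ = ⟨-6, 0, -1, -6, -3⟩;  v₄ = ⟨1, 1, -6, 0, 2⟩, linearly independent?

Place the vectors as rows of a 4×5 matrix and reduce to echelon form.
The reduction yields 4 nonzero rows, so the rank is 4.
Since rank = 4 (the number of vectors), the set is linearly independent.

linearly independent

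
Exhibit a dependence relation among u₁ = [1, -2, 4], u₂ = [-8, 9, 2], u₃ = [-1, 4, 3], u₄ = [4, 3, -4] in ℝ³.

2u₁ + u₂ - 2u₃ + u₄ = 0

Solve the homogeneous system with u₁, u₂, u₃, u₄ as columns by row-reducing the coefficient matrix.
A generator of the null space is (2, 1, -2, 1).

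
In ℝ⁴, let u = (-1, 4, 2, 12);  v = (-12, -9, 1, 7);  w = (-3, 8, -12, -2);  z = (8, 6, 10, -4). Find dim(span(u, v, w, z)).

Row-reduce the 4×4 matrix with these as rows.
The echelon form has 4 nonzero rows, so the rank is 4.

4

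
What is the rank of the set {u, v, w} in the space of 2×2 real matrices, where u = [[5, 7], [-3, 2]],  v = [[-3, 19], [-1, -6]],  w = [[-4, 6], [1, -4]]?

rank 2

Pass to coordinate vectors with respect to the basis {E₁₁, E₁₂, E₂₁, E₂₂}.
Apply Gaussian elimination to the matrix whose rows are u, v, w.
Exactly 2 pivots survive; hence the rank is 2.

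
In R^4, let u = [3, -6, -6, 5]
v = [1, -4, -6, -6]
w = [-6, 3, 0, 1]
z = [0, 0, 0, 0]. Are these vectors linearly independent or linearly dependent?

linearly dependent

One of the vectors is the zero vector, so the set is linearly dependent.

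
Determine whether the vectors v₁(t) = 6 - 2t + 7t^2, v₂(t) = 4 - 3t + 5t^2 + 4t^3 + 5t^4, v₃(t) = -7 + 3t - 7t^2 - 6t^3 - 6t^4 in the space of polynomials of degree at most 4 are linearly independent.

linearly independent

Write each element as a coordinate vector in ℝ⁵ using {1, t, …, t^4}.
Row-reduce the matrix whose columns are v₁, v₂, v₃.
The reduction yields 3 nonzero rows, so the rank is 3.
Since rank = 3 (the number of vectors), the set is linearly independent.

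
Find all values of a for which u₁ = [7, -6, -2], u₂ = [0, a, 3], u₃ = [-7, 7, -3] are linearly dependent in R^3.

a = -3/5

The vectors are dependent exactly when the determinant of the matrix with rows u₁, u₂, u₃ vanishes.
Expanding, det = -35*a - 21.
Solving -35*a - 21 = 0 yields a = -3/5.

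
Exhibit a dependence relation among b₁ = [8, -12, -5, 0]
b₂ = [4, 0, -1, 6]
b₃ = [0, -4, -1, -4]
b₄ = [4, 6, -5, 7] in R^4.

Solve the homogeneous system with b₁, b₂, b₃, b₄ as columns by row-reducing the coefficient matrix.
A generator of the null space is (1, -2, -3, 0).

b₁ - 2b₂ - 3b₃ = 0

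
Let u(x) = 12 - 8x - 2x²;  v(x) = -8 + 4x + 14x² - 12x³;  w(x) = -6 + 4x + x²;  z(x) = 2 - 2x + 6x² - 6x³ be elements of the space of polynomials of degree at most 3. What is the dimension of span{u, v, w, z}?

dim = 2

Pass to coordinate vectors with respect to the basis {1, x, …, x³}.
Put the 4×4 matrix [u|v|w|z] into echelon form.
The echelon form has 2 nonzero rows, so the rank is 2.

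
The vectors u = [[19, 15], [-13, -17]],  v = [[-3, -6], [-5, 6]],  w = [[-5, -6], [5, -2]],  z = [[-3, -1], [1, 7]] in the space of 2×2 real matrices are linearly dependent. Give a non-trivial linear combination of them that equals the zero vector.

u + 2w + 3z = 0

Take coordinates with respect to {E₁₁, E₁₂, E₂₁, E₂₂}.
Row-reduce the matrix with u, v, w, z as columns; the null space gives the coefficients.
One solution (up to scaling) is (1, 0, 2, 3).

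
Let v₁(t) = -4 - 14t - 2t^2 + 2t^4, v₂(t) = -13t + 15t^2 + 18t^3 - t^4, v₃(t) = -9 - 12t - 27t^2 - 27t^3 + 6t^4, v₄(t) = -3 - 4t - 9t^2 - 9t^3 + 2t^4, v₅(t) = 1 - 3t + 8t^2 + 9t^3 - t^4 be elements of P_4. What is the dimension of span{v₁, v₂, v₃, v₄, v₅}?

Use coordinates relative to {1, t, …, t^4}.
Apply Gaussian elimination to the matrix whose rows are v₁, v₂, v₃, v₄, v₅.
Reduction leaves 2 leading entries, giving rank 2.

2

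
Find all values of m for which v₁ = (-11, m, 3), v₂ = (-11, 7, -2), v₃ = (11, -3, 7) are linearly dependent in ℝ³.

m = 11

The set is linearly dependent precisely when det[v₁; v₂; v₃] = 0.
The determinant works out to 55*m - 605.
Solving 55*m - 605 = 0 yields m = 11.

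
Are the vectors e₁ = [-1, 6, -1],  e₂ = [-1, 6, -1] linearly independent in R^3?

linearly dependent

Two of the vectors are equal, giving an immediate dependence.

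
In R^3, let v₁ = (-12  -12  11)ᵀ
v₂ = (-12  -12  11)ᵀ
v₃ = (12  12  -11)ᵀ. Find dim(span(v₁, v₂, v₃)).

Form the matrix with v₁, v₂, v₃ as columns and reduce.
The echelon form has 1 nonzero row, so the rank is 1.

dim = 1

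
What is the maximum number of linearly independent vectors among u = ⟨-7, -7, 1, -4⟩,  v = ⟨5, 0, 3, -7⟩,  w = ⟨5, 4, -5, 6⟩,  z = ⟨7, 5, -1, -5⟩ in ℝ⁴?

4

Row-reduce the 4×4 matrix with these as rows.
Exactly 4 pivots survive; hence the rank is 4.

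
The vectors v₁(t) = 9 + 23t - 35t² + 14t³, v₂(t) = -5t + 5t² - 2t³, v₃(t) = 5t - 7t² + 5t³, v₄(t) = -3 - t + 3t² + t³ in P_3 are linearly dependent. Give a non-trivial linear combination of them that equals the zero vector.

Pass to coordinate vectors relative to the basis {1, t, …, t³}.
Solve the homogeneous system with v₁, v₂, v₃, v₄ as columns by row-reducing the coefficient matrix.
The free variable yields coefficients (1, 1, -3, 3) (any nonzero multiple also works).

v₁ + v₂ - 3v₃ + 3v₄ = 0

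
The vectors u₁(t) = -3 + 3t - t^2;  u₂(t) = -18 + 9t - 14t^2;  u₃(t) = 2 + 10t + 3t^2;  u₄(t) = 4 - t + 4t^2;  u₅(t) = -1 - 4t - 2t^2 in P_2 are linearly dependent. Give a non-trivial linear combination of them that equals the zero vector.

2u₁ - u₂ - 3u₄ = 0

Take coordinates with respect to {1, t, t^2}.
Set up α₁u₁ + … + α₅u₅ = 0 and solve the homogeneous system.
One solution (up to scaling) is (2, -1, 0, -3, 0).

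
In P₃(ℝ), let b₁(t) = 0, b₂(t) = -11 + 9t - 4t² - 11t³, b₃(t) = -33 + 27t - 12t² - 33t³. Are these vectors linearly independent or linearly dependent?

Take coordinates with respect to the standard basis {1, t, …, t³}.
One of the vectors is the zero vector, so the set is linearly dependent.

linearly dependent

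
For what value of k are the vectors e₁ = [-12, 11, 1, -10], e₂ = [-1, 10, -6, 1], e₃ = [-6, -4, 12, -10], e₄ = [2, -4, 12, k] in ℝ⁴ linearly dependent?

The set is linearly dependent precisely when det[e₁; e₂; e₃; e₄] = 0.
The determinant works out to -560*k - 2912.
This vanishes exactly when k = -26/5.

k = -26/5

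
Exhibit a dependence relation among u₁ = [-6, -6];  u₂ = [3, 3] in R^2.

u₁ + 2u₂ = 0

Write the vectors as columns of a matrix and find a nonzero vector in its null space.
The free variable yields coefficients (1, 2) (any nonzero multiple also works).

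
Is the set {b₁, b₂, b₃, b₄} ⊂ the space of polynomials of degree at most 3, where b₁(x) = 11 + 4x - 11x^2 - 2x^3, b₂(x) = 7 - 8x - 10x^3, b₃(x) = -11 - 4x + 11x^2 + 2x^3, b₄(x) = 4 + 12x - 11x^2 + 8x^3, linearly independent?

Take coordinates with respect to the standard basis {1, x, …, x^3}.
Form the 4×4 matrix with these as columns; its determinant is 0.
A zero determinant means the columns are linearly dependent.
Indeed b₁ + b₃ = 0.

linearly dependent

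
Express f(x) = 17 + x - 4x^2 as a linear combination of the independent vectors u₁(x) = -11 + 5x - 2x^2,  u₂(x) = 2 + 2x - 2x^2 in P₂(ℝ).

f = -u₁ + 3u₂

Identify each element with its coordinate vector in ℝ³ via {1, x, x^2}.
Write f = c₁u₁ + c₂u₂ and equate components.
Back-substitution yields (c₁, c₂) = (-1, 3).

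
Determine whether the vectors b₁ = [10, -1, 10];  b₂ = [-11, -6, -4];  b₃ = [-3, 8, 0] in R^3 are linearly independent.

linearly independent

Form the 3×3 matrix with these as columns; its determinant is -752.
A nonzero determinant means the columns are linearly independent.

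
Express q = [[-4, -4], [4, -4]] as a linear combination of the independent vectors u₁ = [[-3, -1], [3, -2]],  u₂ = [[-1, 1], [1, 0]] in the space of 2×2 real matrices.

Identify each element with its coordinate vector in ℝ⁴ via {E₁₁, E₁₂, E₂₁, E₂₂}.
Solve the system with u₁, u₂ as columns and q as the right-hand side.
Row-reducing the augmented matrix gives the unique coefficients (c₁, c₂) = (2, -2).

q = 2u₁ - 2u₂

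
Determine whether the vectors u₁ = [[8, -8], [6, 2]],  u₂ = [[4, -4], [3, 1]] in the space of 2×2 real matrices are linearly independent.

linearly dependent

Write each element as a coordinate vector in ℝ⁴ using {E₁₁, E₁₂, E₂₁, E₂₂}.
Place the vectors as rows of a 2×4 matrix and reduce to echelon form.
The reduction yields 1 nonzero row, so the rank is 1.
Since rank 1 < 2, the set is linearly dependent.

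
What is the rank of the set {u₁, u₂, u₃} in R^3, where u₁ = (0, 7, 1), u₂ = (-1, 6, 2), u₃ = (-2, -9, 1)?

Apply Gaussian elimination to the matrix whose rows are u₁, u₂, u₃.
Exactly 2 pivots survive; hence the rank is 2.

2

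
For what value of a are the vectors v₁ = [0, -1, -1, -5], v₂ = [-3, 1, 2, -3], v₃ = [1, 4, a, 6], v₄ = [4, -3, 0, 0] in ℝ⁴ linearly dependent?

a = -13

Place the vectors as rows of a 4×4 matrix; dependence ⇔ determinant zero.
The determinant works out to -13*a - 169.
Setting this to zero gives a = -13.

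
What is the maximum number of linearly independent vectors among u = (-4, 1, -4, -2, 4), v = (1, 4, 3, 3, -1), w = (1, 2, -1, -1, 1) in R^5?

3

Form the matrix with u, v, w as columns and reduce.
The echelon form has 3 nonzero rows, so the rank is 3.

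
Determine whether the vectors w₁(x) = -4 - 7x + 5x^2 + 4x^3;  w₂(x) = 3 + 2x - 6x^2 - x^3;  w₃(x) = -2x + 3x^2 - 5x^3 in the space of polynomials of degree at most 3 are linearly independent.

Take coordinates with respect to the standard basis {1, x, …, x^3}.
Place the vectors as rows of a 3×4 matrix and reduce to echelon form.
The reduction yields 3 nonzero rows, so the rank is 3.
Since rank = 3 (the number of vectors), the set is linearly independent.

linearly independent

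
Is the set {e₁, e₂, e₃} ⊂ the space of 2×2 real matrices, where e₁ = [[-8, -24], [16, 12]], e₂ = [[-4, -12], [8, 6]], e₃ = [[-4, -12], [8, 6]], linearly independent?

linearly dependent

Write each element as a coordinate vector in ℝ⁴ using {E₁₁, E₁₂, E₂₁, E₂₂}.
Place the vectors as rows of a 3×4 matrix and reduce to echelon form.
The reduction yields 1 nonzero row, so the rank is 1.
Since rank 1 < 3, the set is linearly dependent.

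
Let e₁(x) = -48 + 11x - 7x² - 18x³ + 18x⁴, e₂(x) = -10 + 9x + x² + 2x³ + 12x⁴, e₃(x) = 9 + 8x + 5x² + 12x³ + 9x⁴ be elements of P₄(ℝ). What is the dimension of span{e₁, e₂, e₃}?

Use coordinates relative to {1, x, …, x⁴}.
Row-reduce the 3×5 matrix with these as rows.
There are 2 pivot columns, so rank = 2.

dim = 2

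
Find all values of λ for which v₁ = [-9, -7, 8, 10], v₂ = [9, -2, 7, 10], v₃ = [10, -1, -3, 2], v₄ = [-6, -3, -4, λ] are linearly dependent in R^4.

The vectors are dependent exactly when the determinant of the matrix with rows v₁, v₂, v₃, v₄ vanishes.
Cofactor expansion gives det = -708*λ - 1298.
This vanishes exactly when λ = -11/6.

λ = -11/6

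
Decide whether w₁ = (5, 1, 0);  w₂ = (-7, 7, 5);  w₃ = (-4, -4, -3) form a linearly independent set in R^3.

Place the vectors as rows of a 3×3 matrix and reduce to echelon form.
The reduction yields 3 nonzero rows, so the rank is 3.
Since rank = 3 (the number of vectors), the set is linearly independent.

linearly independent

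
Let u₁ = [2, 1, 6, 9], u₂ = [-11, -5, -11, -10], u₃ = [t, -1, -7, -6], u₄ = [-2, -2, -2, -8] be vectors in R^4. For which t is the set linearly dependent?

The vectors are dependent exactly when the determinant of the matrix with rows u₁, u₂, u₃, u₄ vanishes.
Cofactor expansion gives det = -160*t - 544.
Setting this to zero gives t = -17/5.

t = -17/5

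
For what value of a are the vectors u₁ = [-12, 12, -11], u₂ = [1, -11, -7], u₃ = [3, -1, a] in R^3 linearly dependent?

a = 13/3

The set is linearly dependent precisely when det[u₁; u₂; u₃] = 0.
Expanding, det = 120*a - 520.
Setting this to zero gives a = 13/3.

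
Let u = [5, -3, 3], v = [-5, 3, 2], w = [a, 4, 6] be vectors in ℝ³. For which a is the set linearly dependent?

The vectors are dependent exactly when the determinant of the matrix with rows u, v, w vanishes.
Expanding, det = -15*a - 100.
Setting this to zero gives a = -20/3.

a = -20/3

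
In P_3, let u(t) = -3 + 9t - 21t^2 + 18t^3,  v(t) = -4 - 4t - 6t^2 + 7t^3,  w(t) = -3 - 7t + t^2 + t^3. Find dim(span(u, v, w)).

Use coordinates relative to {1, t, …, t^3}.
Row-reduce the 3×4 matrix with these as rows.
Exactly 2 pivots survive; hence the rank is 2.

dim = 2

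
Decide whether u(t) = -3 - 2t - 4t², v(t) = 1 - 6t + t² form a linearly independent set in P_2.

Take coordinates with respect to the standard basis {1, t, t²}.
Row-reduce the matrix whose columns are u, v.
The reduction yields 2 nonzero rows, so the rank is 2.
Since rank = 2 (the number of vectors), the set is linearly independent.

linearly independent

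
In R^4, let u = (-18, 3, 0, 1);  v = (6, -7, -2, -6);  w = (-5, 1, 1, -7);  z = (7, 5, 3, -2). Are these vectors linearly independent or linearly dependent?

linearly dependent

Row-reduce the matrix whose columns are u, v, w, z.
The reduction yields 3 nonzero rows, so the rank is 3.
Since rank 3 < 4, the set is linearly dependent.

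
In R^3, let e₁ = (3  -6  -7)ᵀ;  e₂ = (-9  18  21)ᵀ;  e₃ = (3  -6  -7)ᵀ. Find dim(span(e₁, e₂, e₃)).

Row-reduce the 3×3 matrix with these as rows.
Exactly 1 pivot survives; hence the rank is 1.

dim = 1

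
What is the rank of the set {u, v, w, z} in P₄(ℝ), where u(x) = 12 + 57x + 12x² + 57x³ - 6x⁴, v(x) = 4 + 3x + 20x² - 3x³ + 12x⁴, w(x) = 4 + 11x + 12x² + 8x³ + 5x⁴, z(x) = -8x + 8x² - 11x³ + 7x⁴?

Use coordinates relative to {1, x, …, x⁴}.
Put the 5×4 matrix [u|v|w|z] into echelon form.
Reduction leaves 2 leading entries, giving rank 2.

rank 2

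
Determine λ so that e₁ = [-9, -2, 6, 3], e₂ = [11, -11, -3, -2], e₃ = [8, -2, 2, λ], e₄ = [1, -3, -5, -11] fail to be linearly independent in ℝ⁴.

λ = 52/5

Dependence holds iff the 4×4 matrix [e₁ e₂ e₃ e₄] is singular.
Expanding, det = 650*λ - 6760.
This vanishes exactly when λ = 52/5.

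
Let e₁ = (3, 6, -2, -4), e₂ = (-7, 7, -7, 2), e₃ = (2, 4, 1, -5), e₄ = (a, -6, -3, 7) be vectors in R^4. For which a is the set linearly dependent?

a = 15/2

Dependence holds iff the 4×4 matrix [e₁ e₂ e₃ e₄] is singular.
The determinant works out to 28*a - 210.
Solving 28*a - 210 = 0 yields a = 15/2.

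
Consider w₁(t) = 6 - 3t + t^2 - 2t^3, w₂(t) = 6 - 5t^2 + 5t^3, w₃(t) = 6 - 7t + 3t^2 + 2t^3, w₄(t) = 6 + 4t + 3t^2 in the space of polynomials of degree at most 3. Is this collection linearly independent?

Take coordinates with respect to the standard basis {1, t, …, t^3}.
The matrix [w₁|w₂|w₃|w₄] has determinant -2292.
A nonzero determinant means the columns are linearly independent.

linearly independent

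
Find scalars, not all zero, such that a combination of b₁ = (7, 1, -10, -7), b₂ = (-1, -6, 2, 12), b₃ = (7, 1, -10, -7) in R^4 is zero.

b₁ - b₃ = 0

Solve the homogeneous system with b₁, b₂, b₃ as columns by row-reducing the coefficient matrix.
The free variable yields coefficients (1, 0, -1) (any nonzero multiple also works).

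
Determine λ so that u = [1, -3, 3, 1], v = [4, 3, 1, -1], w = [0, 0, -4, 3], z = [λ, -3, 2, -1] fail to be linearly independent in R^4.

λ = -43/12

The set is linearly dependent precisely when det[u; v; w; z] = 0.
Cofactor expansion gives det = 36*λ + 129.
This vanishes exactly when λ = -43/12.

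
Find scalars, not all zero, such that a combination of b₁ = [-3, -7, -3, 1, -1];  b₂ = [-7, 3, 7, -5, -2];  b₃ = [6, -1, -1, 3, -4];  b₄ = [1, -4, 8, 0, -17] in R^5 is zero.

b₁ + 2b₂ + 3b₃ - b₄ = 0

Solve the homogeneous system with b₁, b₂, b₃, b₄ as columns by row-reducing the coefficient matrix.
One solution (up to scaling) is (1, 2, 3, -1).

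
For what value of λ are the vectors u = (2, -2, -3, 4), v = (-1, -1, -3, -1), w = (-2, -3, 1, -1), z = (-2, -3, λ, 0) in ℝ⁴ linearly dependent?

λ = 39/2

Place the vectors as rows of a 4×4 matrix; dependence ⇔ determinant zero.
Cofactor expansion gives det = 2*λ - 39.
Solving 2*λ - 39 = 0 yields λ = 39/2.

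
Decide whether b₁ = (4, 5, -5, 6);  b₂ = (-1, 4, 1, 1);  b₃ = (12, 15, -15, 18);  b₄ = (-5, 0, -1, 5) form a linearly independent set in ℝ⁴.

linearly dependent

One vector is a scalar multiple of another, so the set is dependent.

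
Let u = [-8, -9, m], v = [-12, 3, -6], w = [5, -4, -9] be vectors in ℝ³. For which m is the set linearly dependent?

m = -50

The vectors are dependent exactly when the determinant of the matrix with rows u, v, w vanishes.
The determinant works out to 33*m + 1650.
Solving 33*m + 1650 = 0 yields m = -50.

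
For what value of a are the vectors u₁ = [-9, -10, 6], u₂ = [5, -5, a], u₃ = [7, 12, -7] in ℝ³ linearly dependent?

Place the vectors as rows of a 3×3 matrix; dependence ⇔ determinant zero.
Cofactor expansion gives det = 38*a - 95.
This vanishes exactly when a = 5/2.

a = 5/2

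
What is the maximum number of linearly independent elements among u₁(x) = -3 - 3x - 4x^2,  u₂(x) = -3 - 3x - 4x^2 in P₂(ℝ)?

Pass to coordinate vectors with respect to the basis {1, x, x^2}.
Form the matrix with u₁, u₂ as columns and reduce.
Reduction leaves 1 leading entry, giving rank 1.

1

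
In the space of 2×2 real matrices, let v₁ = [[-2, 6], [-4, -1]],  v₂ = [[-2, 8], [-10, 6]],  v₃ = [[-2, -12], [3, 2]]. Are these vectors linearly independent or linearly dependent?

Write each element as a coordinate vector in ℝ⁴ using {E₁₁, E₁₂, E₂₁, E₂₂}.
Row-reduce the matrix whose columns are v₁, v₂, v₃.
The reduction yields 3 nonzero rows, so the rank is 3.
Since rank = 3 (the number of vectors), the set is linearly independent.

linearly independent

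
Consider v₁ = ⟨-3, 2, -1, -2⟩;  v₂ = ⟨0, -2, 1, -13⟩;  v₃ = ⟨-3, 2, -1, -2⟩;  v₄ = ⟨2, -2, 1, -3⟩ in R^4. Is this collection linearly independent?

Two of the vectors are equal, giving an immediate dependence.

linearly dependent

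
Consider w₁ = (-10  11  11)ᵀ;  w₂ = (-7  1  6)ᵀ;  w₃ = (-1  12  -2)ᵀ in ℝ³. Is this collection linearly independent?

Row-reduce the matrix whose columns are w₁, w₂, w₃.
The reduction yields 3 nonzero rows, so the rank is 3.
Since rank = 3 (the number of vectors), the set is linearly independent.

linearly independent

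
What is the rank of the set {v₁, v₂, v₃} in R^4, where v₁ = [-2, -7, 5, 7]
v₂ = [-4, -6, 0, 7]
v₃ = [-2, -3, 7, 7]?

3

Form the matrix with v₁, v₂, v₃ as columns and reduce.
Exactly 3 pivots survive; hence the rank is 3.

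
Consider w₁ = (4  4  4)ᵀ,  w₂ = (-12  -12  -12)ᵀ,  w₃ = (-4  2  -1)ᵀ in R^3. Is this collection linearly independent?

Row-reduce the matrix whose columns are w₁, w₂, w₃.
The reduction yields 2 nonzero rows, so the rank is 2.
Since rank 2 < 3, the set is linearly dependent.

linearly dependent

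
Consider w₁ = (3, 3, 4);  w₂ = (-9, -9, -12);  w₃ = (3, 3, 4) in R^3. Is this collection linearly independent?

linearly dependent

The matrix [w₁|w₂|w₃] has determinant 0.
A zero determinant means the columns are linearly dependent.
Indeed 3w₁ + w₂ = 0.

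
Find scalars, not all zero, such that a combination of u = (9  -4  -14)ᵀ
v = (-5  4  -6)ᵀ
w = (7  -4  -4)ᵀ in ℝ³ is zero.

Row-reduce the matrix with u, v, w as columns; the null space gives the coefficients.
One solution (up to scaling) is (1, -1, -2).

u - v - 2w = 0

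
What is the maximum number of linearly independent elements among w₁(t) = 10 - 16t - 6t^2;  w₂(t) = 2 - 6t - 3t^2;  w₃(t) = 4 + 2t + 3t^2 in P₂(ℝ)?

Represent each element by its coordinate vector in ℝ³.
Put the 3×3 matrix [w₁|w₂|w₃] into echelon form.
The echelon form has 2 nonzero rows, so the rank is 2.

2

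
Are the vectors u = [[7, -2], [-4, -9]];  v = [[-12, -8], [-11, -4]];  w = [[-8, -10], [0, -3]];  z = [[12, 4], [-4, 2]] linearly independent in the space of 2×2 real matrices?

Write each element as a coordinate vector in ℝ⁴ using {E₁₁, E₁₂, E₂₁, E₂₂}.
Form the 4×4 matrix with these as columns; its determinant is -10936.
A nonzero determinant means the columns are linearly independent.

linearly independent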